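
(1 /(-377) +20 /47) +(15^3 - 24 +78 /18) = 178381933 /53157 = 3355.76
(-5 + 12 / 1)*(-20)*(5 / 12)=-175 / 3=-58.33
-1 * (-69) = 69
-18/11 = -1.64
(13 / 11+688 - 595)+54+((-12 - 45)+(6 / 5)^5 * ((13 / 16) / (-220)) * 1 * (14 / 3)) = 91.14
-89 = -89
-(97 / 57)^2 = -9409 / 3249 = -2.90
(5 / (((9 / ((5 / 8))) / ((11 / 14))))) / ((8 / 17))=4675 / 8064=0.58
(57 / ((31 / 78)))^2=19766916 / 961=20569.11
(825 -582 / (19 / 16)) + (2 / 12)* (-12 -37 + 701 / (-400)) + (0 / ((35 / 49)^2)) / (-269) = 4961827 / 15200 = 326.44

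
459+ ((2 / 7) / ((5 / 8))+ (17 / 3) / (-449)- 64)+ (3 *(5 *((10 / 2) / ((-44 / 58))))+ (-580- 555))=-869599921 / 1037190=-838.42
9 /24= 3 /8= 0.38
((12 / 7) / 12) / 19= 1 / 133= 0.01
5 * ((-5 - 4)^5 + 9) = -295200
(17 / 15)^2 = 289 / 225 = 1.28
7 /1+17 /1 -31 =-7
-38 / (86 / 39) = -741 / 43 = -17.23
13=13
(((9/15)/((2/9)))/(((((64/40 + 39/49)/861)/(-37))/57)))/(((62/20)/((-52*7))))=4372310173140/18197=240276428.70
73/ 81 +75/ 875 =0.99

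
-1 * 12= -12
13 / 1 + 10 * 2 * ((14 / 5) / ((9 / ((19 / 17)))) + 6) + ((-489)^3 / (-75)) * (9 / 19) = 53681118746 / 72675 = 738646.28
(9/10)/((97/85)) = 153/194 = 0.79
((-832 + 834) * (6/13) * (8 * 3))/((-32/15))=-135/13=-10.38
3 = 3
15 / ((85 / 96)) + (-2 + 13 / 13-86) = -1191 / 17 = -70.06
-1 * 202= -202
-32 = -32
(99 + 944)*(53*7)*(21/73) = 8126013/73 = 111315.25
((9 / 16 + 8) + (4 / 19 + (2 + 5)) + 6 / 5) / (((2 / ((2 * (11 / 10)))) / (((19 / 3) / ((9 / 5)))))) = 283789 / 4320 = 65.69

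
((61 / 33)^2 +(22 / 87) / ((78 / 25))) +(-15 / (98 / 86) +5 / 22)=-379732219 / 40234194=-9.44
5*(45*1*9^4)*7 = 10333575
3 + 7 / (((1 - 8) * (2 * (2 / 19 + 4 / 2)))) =221 / 80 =2.76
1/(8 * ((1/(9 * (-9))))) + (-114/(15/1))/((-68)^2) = -14633/1445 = -10.13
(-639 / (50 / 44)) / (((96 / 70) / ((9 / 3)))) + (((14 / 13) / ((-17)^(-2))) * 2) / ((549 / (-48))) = -122232817 / 95160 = -1284.50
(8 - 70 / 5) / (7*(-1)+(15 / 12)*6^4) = -6 / 1613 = -0.00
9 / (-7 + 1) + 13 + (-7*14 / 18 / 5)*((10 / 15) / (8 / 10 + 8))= 3391 / 297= 11.42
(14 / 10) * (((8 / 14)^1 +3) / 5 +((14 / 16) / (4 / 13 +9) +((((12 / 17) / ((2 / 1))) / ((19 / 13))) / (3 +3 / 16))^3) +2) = 630184234131611 / 160261679026328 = 3.93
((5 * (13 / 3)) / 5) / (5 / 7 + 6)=91 / 141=0.65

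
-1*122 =-122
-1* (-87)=87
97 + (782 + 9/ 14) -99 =10929/ 14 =780.64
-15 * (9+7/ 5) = -156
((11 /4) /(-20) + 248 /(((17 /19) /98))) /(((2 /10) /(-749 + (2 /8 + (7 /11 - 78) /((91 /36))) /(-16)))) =-101468350.18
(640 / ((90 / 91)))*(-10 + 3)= -40768 / 9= -4529.78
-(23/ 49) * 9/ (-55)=207/ 2695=0.08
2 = 2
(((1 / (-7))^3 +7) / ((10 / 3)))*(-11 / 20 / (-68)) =99 / 5831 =0.02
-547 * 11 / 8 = -6017 / 8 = -752.12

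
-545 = -545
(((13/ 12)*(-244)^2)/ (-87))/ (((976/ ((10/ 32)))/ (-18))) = 3965/ 928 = 4.27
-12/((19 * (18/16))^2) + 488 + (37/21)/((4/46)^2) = 196768517/272916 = 720.99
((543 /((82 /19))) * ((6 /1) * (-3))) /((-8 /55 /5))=25534575 /328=77849.31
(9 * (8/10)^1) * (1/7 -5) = -1224/35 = -34.97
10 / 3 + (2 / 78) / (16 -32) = 693 / 208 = 3.33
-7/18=-0.39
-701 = -701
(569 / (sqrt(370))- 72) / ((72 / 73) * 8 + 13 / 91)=-5.28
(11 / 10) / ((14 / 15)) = 33 / 28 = 1.18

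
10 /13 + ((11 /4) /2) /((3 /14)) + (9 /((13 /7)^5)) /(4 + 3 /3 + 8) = 418034609 /57921708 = 7.22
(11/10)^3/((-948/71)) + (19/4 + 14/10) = 5735699/948000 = 6.05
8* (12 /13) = 96 /13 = 7.38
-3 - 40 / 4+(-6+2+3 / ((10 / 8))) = -73 / 5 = -14.60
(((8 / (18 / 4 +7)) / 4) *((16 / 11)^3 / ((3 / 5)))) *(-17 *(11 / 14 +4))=-46653440 / 642873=-72.57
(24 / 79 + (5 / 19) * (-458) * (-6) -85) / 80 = 958331 / 120080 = 7.98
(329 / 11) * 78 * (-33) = -76986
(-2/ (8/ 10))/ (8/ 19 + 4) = -95/ 168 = -0.57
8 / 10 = 4 / 5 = 0.80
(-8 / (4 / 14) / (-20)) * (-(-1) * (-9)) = -63 / 5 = -12.60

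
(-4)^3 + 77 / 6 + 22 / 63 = -6403 / 126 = -50.82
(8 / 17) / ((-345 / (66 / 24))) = -22 / 5865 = -0.00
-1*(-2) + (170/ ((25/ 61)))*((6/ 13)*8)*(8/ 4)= 199234/ 65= 3065.14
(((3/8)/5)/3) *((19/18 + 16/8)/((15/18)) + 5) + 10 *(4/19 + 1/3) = 2149/380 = 5.66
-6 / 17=-0.35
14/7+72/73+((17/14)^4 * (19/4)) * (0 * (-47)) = 218/73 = 2.99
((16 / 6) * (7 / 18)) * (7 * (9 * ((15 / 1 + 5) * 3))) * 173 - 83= 678077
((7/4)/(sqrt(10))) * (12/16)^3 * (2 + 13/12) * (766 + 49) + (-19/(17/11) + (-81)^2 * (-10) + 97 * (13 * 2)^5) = 379953 * sqrt(10)/2048 + 19591273445/17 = 1152428436.38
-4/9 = -0.44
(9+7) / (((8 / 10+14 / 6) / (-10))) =-2400 / 47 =-51.06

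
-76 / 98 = -38 / 49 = -0.78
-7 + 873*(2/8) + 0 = 211.25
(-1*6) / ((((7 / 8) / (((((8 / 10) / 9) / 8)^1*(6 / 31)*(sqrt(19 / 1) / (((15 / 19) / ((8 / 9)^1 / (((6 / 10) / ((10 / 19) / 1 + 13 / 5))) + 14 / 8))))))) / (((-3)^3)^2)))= -94284*sqrt(19) / 1085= -378.78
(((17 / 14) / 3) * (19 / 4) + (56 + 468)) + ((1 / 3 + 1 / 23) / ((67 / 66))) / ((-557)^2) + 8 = 42884527699687 / 80319743112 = 533.92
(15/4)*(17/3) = 85/4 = 21.25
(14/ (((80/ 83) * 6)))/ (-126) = -0.02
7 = 7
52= 52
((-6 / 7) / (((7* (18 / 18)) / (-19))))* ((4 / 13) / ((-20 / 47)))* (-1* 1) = 5358 / 3185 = 1.68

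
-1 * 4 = -4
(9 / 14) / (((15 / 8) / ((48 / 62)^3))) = 0.16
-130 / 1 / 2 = -65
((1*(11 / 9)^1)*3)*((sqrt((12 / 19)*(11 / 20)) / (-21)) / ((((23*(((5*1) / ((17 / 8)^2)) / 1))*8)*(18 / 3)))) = -3179*sqrt(3135) / 2114380800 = -0.00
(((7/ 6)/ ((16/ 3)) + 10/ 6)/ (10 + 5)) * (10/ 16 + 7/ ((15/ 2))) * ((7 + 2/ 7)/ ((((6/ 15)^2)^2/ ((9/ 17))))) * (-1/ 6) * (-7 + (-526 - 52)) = 2877.44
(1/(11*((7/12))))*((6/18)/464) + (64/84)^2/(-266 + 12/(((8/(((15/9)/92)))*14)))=-16291787/7868963124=-0.00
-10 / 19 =-0.53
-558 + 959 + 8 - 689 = -280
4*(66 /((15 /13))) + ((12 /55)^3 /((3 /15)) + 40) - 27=241.85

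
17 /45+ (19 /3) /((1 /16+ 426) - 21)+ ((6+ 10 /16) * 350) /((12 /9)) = 1739.46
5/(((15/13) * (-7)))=-13/21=-0.62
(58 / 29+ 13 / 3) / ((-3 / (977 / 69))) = -18563 / 621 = -29.89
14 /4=7 /2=3.50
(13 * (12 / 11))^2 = 24336 / 121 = 201.12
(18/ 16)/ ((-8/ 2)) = -9/ 32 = -0.28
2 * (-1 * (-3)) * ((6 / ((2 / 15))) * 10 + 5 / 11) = 2702.73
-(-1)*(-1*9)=-9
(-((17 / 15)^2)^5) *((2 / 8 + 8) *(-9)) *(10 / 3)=22175932904939 / 25628906250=865.27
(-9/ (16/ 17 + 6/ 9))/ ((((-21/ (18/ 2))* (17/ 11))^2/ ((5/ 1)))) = -147015/ 68306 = -2.15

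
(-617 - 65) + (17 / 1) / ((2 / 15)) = -1109 / 2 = -554.50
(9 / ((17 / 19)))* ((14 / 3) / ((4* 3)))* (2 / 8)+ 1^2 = 269 / 136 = 1.98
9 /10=0.90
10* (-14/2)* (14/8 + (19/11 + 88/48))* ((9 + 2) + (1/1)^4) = -49070/11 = -4460.91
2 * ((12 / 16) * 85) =255 / 2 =127.50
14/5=2.80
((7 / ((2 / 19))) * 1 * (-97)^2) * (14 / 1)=8759779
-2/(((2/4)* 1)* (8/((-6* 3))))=9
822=822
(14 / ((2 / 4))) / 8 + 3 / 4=17 / 4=4.25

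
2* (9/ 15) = 6/ 5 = 1.20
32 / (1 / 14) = 448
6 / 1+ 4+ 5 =15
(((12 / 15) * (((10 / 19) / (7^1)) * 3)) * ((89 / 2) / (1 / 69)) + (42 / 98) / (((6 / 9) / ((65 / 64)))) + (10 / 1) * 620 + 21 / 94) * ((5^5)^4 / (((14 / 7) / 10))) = 2577221788883209228515625 / 800128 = 3221011874204138873.42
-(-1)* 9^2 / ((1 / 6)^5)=629856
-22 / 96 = -11 / 48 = -0.23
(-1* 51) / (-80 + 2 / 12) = 306 / 479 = 0.64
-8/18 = -4/9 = -0.44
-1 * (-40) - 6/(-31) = 1246/31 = 40.19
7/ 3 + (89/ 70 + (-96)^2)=1936117/ 210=9219.60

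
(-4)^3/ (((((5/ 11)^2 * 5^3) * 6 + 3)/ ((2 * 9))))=-46464/ 6371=-7.29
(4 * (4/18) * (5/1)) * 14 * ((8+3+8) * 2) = 21280/9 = 2364.44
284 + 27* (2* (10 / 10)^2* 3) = 446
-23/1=-23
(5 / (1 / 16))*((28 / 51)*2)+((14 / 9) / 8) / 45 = 2419319 / 27540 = 87.85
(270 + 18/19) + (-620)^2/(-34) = -11034.93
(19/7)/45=19/315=0.06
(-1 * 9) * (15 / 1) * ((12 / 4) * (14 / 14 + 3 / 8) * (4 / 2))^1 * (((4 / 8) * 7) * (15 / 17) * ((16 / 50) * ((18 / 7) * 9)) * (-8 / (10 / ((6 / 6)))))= 1732104 / 85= 20377.69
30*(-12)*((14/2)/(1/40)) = -100800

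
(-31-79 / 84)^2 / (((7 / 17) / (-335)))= -40995394855 / 49392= -830000.71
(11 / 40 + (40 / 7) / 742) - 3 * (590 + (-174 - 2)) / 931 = -2075067 / 1973720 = -1.05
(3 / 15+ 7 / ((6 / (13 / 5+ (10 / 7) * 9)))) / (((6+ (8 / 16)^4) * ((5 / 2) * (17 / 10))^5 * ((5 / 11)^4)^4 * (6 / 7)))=720656448092642527105024 / 945690277862548828125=762.04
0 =0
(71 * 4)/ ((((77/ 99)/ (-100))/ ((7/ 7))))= -255600/ 7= -36514.29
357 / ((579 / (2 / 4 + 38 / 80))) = 4641 / 7720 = 0.60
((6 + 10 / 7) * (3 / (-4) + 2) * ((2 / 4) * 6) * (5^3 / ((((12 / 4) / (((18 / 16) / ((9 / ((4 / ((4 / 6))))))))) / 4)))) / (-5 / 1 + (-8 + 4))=-386.90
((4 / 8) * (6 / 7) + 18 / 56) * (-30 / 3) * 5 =-37.50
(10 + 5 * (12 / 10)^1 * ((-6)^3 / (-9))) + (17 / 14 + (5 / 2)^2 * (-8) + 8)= 1585 / 14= 113.21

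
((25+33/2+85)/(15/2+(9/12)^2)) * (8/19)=16192/2451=6.61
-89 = -89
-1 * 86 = -86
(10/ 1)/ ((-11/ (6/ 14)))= -30/ 77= -0.39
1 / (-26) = -1 / 26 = -0.04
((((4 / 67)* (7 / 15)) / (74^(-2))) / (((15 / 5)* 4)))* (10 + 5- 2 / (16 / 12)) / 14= 4107 / 335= 12.26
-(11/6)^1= -1.83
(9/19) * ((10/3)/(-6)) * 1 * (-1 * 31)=155/19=8.16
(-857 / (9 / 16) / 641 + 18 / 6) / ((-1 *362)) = -3595 / 2088378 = -0.00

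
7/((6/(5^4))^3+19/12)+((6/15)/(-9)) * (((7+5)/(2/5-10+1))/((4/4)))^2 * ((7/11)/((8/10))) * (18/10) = 57916991254380/13477999997759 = 4.30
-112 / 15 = -7.47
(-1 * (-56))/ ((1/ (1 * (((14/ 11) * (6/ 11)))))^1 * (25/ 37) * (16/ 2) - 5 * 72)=-21756/ 136835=-0.16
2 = 2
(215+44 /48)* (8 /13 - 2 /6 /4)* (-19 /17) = -4086007 /31824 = -128.39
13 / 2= 6.50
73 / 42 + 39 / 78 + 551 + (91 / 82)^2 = 78293333 / 141204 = 554.47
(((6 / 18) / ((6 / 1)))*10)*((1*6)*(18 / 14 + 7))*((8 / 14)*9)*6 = 41760 / 49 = 852.24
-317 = -317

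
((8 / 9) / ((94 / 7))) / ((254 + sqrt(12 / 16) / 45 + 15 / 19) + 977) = 0.00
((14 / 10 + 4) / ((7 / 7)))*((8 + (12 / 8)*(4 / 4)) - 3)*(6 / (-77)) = -1053 / 385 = -2.74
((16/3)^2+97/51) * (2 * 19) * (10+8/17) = 12074.30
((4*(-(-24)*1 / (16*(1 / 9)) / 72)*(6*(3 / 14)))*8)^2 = 2916 / 49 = 59.51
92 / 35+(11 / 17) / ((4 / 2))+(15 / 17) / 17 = 60771 / 20230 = 3.00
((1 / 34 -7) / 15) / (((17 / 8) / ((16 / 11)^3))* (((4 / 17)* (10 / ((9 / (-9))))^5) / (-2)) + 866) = -20224 / 391235195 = -0.00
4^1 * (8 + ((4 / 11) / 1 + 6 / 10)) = 1972 / 55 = 35.85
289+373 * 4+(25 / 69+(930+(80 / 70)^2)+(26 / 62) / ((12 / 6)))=2712.88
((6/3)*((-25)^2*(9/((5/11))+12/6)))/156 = 13625/78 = 174.68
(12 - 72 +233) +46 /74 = 6424 /37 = 173.62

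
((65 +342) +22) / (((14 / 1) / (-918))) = -196911 / 7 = -28130.14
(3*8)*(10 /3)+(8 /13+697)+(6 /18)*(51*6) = 11435 /13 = 879.62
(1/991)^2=1/982081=0.00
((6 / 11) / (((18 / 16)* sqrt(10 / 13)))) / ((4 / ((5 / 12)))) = sqrt(130) / 198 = 0.06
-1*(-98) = 98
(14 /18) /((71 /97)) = 679 /639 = 1.06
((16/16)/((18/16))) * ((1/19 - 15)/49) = -0.27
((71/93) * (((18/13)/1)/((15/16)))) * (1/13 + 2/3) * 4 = 263552/78585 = 3.35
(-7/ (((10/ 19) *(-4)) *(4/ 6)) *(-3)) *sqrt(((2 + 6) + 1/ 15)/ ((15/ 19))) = -4389 *sqrt(19)/ 400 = -47.83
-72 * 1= -72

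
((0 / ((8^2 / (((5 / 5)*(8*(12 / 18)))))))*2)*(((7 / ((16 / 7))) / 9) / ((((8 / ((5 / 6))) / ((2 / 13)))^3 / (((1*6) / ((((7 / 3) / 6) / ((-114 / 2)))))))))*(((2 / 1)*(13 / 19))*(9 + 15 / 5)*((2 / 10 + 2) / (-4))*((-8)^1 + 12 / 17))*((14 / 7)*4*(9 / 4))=0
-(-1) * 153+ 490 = 643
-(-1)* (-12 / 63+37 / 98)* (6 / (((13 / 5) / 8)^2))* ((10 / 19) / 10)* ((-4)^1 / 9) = -352000 / 1416051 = -0.25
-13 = -13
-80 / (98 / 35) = -200 / 7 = -28.57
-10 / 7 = -1.43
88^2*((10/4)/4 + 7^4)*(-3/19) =-55794552/19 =-2936555.37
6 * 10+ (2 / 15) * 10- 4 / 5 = 908 / 15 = 60.53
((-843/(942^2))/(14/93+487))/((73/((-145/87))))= 8711/195649859964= 0.00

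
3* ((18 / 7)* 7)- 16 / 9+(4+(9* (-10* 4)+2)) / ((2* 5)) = 757 / 45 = 16.82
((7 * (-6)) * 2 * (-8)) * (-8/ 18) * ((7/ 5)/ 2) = -3136/ 15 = -209.07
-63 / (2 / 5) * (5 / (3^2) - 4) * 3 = 3255 / 2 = 1627.50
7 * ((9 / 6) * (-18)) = -189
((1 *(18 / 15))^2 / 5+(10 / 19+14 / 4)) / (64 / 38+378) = 20493 / 1803500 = 0.01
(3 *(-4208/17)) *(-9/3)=37872/17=2227.76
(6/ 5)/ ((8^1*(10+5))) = 1/ 100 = 0.01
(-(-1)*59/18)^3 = 205379/5832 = 35.22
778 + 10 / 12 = 4673 / 6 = 778.83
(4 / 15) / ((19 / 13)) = 52 / 285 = 0.18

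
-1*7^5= -16807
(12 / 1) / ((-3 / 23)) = -92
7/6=1.17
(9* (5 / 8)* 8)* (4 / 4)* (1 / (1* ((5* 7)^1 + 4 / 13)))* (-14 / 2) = -8.92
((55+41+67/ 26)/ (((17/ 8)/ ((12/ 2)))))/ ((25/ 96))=5905152/ 5525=1068.81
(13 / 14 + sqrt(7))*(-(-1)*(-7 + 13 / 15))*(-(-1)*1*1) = -92*sqrt(7) / 15-598 / 105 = -21.92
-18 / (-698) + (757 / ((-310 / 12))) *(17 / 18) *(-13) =58390838 / 162285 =359.80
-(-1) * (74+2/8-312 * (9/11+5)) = -76605/44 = -1741.02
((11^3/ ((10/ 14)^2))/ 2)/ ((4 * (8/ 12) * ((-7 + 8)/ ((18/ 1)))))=8804.56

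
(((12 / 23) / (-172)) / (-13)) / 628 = 0.00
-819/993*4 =-1092/331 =-3.30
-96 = -96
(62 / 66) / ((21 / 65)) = 2015 / 693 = 2.91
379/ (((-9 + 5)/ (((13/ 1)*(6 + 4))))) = -24635/ 2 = -12317.50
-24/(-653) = 24/653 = 0.04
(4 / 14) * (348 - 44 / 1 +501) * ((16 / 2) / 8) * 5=1150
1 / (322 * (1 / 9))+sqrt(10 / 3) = 1.85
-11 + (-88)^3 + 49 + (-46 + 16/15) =-10222184/15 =-681478.93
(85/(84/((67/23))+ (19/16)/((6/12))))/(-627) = -45560/10489083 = -0.00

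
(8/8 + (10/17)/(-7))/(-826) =-109/98294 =-0.00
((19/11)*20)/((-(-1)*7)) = 380/77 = 4.94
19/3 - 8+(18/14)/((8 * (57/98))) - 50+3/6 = -11603/228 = -50.89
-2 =-2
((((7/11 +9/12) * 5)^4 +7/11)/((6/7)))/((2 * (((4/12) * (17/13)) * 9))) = 87522139523/254870528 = 343.40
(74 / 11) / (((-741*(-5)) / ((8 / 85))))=592 / 3464175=0.00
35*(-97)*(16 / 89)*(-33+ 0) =1792560 / 89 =20141.12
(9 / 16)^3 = 729 / 4096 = 0.18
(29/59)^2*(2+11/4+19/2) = 47937/13924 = 3.44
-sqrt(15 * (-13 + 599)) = -93.75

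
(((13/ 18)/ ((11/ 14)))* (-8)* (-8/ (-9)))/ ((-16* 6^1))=182/ 2673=0.07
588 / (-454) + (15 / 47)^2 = -598371 / 501443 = -1.19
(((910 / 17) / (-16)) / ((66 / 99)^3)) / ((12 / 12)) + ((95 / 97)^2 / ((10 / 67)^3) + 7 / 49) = 99369371921 / 358294720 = 277.34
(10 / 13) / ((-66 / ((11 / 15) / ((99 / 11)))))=-1 / 1053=-0.00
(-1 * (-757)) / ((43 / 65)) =1144.30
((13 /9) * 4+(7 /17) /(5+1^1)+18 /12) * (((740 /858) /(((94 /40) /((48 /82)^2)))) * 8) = 7.39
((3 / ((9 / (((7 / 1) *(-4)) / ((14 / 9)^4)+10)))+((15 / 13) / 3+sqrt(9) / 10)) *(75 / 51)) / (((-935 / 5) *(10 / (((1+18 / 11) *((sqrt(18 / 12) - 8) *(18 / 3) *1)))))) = 37612826 / 155926771 - 18806413 *sqrt(6) / 1247414168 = 0.20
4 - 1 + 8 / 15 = 53 / 15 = 3.53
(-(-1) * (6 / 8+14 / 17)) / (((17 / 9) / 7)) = 5.83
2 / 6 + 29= 88 / 3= 29.33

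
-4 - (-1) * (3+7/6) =1/6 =0.17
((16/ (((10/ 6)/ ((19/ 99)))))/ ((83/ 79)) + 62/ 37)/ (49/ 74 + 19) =3475364/ 19926225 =0.17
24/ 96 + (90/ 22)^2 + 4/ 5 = 43041/ 2420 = 17.79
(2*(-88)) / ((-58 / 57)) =5016 / 29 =172.97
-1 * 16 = -16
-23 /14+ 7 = 75 /14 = 5.36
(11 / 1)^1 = 11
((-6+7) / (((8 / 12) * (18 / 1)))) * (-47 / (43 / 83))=-3901 / 516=-7.56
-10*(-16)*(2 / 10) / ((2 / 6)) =96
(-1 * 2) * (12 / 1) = -24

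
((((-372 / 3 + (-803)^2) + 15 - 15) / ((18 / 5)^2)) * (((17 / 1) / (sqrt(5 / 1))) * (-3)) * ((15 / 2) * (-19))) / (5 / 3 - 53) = -1735277125 * sqrt(5) / 1232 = -3149511.05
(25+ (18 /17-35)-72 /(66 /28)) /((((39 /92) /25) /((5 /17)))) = -6532000 /9537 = -684.91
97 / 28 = 3.46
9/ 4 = 2.25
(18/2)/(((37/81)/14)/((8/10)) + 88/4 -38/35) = 204120/475261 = 0.43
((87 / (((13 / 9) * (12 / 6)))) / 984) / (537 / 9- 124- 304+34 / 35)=-27405 / 328950544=-0.00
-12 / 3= -4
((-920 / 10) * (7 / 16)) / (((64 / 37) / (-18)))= 53613 / 128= 418.85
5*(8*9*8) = 2880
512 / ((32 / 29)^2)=841 / 2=420.50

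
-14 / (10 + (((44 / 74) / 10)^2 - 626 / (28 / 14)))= 239575 / 5185027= 0.05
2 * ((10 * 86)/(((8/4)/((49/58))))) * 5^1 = 105350/29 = 3632.76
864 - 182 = 682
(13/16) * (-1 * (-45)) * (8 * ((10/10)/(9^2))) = 65/18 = 3.61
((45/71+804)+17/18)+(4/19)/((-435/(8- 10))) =2836355803/3520890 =805.58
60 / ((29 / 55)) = 3300 / 29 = 113.79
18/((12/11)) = 16.50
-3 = -3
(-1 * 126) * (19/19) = -126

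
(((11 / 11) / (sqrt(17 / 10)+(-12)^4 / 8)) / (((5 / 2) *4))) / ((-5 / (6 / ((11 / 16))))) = -248832 / 3695154265+48 *sqrt(170) / 18475771325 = -0.00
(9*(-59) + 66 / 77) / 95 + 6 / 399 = -3701 / 665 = -5.57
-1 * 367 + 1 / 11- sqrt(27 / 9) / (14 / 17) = -4036 / 11- 17 * sqrt(3) / 14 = -369.01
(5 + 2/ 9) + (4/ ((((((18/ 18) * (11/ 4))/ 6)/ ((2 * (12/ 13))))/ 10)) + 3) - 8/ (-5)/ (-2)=1084562/ 6435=168.54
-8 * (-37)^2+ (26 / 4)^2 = -10909.75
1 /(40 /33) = 33 /40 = 0.82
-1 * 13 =-13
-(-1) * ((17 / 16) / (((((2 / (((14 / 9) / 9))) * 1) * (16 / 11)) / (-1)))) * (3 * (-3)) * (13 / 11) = 1547 / 2304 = 0.67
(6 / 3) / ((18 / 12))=4 / 3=1.33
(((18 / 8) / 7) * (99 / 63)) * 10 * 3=1485 / 98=15.15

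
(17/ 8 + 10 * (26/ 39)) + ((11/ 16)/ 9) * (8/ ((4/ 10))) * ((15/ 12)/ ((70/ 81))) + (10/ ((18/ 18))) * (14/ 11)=175403/ 7392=23.73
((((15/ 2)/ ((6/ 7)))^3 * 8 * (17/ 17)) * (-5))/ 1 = -214375/ 8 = -26796.88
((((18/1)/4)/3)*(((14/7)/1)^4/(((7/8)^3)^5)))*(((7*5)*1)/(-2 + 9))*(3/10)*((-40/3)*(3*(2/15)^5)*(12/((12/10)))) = -4.50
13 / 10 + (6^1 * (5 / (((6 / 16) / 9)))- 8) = 7133 / 10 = 713.30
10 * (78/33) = 260/11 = 23.64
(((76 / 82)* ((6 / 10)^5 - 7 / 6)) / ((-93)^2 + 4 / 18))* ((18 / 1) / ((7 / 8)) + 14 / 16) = -4327203 / 1729175000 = -0.00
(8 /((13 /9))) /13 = 72 /169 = 0.43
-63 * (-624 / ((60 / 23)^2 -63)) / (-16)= 43.72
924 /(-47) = -19.66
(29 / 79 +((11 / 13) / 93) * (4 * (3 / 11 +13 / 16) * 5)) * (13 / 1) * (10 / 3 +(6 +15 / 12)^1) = 27392503 / 352656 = 77.67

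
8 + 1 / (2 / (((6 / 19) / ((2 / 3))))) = 313 / 38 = 8.24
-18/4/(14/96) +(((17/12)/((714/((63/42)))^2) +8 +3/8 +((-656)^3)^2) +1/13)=165696226724752930713205/2079168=79693524873773033.59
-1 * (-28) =28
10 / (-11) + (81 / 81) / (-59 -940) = -10001 / 10989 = -0.91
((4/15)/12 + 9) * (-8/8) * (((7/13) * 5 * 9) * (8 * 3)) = -68208/13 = -5246.77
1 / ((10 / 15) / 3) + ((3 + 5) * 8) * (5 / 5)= 137 / 2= 68.50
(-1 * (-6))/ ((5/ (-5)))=-6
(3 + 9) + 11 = 23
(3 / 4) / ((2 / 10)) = 15 / 4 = 3.75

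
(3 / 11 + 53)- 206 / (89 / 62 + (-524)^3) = 5227369189906 / 98124674989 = 53.27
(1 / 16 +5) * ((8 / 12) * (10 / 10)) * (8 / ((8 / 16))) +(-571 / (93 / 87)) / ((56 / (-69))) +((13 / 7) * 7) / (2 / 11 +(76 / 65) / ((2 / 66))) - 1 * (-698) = 33935495997 / 24059224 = 1410.50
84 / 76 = 21 / 19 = 1.11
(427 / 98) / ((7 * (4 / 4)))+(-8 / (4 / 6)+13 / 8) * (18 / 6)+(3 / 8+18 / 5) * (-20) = -43121 / 392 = -110.00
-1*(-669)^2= -447561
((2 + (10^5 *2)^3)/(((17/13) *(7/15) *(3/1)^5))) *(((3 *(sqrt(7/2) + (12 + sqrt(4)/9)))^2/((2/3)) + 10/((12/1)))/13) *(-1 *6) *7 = -467472500011799738.41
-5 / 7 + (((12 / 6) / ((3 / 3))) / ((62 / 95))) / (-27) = -4850 / 5859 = -0.83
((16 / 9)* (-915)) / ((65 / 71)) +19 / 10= -692219 / 390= -1774.92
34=34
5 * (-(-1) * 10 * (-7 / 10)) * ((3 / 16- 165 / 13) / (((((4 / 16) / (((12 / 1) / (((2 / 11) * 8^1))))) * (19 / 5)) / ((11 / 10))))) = 33045705 / 7904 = 4180.88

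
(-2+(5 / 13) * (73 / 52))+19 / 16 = -737 / 2704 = -0.27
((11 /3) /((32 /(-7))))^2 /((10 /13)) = 77077 /92160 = 0.84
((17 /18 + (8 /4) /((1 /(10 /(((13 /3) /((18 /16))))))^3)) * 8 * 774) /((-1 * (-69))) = 977861237 /303186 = 3225.28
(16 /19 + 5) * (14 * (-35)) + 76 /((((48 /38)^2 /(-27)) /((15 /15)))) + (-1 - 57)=-1278835 /304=-4206.69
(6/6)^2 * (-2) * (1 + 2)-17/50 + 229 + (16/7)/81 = 6313211/28350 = 222.69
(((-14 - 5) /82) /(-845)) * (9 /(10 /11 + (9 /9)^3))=627 /485030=0.00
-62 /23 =-2.70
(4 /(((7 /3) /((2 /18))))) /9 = 4 /189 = 0.02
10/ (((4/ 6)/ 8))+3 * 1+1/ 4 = 493/ 4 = 123.25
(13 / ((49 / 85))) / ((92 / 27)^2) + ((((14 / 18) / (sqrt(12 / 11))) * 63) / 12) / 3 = 49 * sqrt(33) / 216 + 805545 / 414736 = 3.25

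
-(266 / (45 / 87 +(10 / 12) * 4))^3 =-329661.51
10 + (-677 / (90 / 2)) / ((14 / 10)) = -47 / 63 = -0.75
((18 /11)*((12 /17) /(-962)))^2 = 11664 /8090462809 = 0.00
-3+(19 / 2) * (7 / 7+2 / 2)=16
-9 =-9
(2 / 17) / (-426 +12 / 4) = -2 / 7191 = -0.00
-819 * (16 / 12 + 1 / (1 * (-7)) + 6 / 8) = -6357 / 4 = -1589.25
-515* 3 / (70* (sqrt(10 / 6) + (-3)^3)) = 309* sqrt(15) / 30548 + 25029 / 30548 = 0.86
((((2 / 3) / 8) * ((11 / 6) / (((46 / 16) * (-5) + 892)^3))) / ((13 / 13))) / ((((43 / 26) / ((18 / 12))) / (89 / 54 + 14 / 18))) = 599456 / 1205453309319063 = 0.00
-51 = -51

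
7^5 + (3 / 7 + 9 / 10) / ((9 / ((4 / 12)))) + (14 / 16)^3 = 2710748941 / 161280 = 16807.72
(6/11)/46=3/253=0.01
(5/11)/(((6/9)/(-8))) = -60/11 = -5.45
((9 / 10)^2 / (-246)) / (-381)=9 / 1041400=0.00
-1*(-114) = 114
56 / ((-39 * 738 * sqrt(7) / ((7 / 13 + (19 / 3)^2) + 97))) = -64420 * sqrt(7) / 1683747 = -0.10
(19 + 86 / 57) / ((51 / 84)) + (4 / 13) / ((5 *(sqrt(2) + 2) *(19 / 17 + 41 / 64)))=4074277628 / 120490305 - 2176 *sqrt(2) / 124345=33.79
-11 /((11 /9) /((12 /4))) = -27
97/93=1.04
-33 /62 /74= -33 /4588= -0.01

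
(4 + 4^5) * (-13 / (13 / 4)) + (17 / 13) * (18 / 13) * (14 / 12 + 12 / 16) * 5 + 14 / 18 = -12453553 / 3042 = -4093.87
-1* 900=-900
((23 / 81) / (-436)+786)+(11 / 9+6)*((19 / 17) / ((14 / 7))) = 474315071 / 600372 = 790.04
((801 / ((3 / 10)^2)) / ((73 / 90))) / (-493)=-801000 / 35989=-22.26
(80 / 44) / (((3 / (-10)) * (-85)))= 40 / 561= 0.07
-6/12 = -1/2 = -0.50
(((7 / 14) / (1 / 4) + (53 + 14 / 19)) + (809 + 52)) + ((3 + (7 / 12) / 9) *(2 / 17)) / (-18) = 287808743 / 313956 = 916.72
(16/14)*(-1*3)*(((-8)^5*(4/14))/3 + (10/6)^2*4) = 1567264/147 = 10661.66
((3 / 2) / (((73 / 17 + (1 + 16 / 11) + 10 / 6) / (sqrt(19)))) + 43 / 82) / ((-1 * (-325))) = 43 / 26650 + 1683 * sqrt(19) / 3068650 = 0.00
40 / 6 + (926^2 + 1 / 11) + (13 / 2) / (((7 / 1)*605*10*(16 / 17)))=3486181899863 / 4065600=857482.76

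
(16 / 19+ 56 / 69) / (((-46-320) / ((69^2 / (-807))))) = 24932 / 935313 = 0.03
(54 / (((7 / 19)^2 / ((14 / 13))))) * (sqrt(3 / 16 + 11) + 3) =116964 / 91 + 9747 * sqrt(179) / 91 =2718.35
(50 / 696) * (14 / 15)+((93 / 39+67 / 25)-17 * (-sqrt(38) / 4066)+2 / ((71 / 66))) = 7.02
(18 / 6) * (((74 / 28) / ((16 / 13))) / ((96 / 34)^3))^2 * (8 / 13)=429576315493 / 25570087796736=0.02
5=5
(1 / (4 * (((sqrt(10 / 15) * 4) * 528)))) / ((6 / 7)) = 7 * sqrt(6) / 101376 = 0.00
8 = 8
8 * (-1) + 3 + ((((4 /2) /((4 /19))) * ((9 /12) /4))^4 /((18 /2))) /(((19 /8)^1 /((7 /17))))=-10709003 /2228224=-4.81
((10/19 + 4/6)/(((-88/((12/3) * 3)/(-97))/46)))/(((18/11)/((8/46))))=13192/171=77.15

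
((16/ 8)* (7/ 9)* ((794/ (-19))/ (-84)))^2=157609/ 263169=0.60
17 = 17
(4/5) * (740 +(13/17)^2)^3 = 39217315167785556/120687845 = 324948342.29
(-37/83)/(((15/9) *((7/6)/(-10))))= 2.29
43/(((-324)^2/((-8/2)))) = -43/26244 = -0.00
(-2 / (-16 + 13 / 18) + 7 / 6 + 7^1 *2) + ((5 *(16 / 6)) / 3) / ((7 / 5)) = 640061 / 34650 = 18.47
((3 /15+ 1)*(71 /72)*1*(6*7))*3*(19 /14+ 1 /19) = 15975 /76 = 210.20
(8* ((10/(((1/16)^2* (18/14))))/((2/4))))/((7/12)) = 54613.33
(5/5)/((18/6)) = 1/3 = 0.33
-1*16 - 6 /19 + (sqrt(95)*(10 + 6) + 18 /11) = -3068 /209 + 16*sqrt(95) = 141.27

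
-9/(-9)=1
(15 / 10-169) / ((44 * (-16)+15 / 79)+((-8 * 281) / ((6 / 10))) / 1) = 0.04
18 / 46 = 9 / 23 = 0.39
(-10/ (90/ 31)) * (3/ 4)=-2.58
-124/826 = -62/413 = -0.15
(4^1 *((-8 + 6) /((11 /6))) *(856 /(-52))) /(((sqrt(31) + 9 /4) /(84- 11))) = -26994816 /59345 + 11997696 *sqrt(31) /59345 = 670.75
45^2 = 2025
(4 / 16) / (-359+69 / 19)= -19 / 27008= -0.00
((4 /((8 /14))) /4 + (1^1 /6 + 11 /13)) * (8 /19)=862 /741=1.16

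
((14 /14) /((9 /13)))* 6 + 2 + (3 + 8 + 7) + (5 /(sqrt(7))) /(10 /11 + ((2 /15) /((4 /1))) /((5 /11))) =8250* sqrt(7) /11347 + 86 /3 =30.59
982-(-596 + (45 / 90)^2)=6311 / 4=1577.75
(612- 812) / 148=-50 / 37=-1.35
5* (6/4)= 15/2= 7.50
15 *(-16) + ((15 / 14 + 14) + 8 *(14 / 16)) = -3051 / 14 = -217.93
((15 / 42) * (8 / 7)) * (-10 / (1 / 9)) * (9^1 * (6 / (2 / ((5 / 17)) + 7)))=-162000 / 1127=-143.74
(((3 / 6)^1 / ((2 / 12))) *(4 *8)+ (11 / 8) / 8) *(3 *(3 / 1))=55395 / 64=865.55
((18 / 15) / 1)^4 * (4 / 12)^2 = 144 / 625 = 0.23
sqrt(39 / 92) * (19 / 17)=19 * sqrt(897) / 782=0.73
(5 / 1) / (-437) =-5 / 437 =-0.01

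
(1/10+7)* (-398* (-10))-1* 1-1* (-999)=29256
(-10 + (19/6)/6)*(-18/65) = 341/130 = 2.62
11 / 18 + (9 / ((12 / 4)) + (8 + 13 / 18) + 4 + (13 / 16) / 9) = 2365 / 144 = 16.42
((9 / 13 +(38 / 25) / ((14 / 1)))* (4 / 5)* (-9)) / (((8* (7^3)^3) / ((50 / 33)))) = -5466 / 201969803035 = -0.00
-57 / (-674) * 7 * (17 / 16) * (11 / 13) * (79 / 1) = 5894427 / 140192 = 42.05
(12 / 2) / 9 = 0.67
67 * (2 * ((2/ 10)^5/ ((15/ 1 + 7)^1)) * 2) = 134/ 34375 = 0.00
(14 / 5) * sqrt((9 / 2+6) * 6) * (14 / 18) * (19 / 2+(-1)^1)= 833 * sqrt(7) / 15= 146.93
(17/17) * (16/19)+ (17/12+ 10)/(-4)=-1835/912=-2.01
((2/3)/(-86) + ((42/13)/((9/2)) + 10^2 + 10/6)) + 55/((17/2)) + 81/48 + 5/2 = 51560215/456144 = 113.03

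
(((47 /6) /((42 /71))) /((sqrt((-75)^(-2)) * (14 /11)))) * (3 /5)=468.20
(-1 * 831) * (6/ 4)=-1246.50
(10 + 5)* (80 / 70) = 120 / 7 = 17.14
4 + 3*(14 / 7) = 10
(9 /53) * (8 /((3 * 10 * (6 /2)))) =4 /265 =0.02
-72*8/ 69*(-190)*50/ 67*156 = 284544000/ 1541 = 184648.93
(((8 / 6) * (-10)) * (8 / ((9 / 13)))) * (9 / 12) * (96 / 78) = -1280 / 9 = -142.22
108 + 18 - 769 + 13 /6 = -3845 /6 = -640.83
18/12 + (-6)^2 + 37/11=899/22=40.86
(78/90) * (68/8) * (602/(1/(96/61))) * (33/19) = 70246176/5795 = 12121.86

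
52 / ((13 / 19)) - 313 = -237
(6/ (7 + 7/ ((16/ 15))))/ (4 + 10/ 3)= 144/ 2387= 0.06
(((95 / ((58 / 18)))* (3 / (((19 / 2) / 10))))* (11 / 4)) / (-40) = -1485 / 232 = -6.40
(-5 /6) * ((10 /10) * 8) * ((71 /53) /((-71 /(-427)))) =-8540 /159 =-53.71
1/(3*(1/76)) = 76/3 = 25.33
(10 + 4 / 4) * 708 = 7788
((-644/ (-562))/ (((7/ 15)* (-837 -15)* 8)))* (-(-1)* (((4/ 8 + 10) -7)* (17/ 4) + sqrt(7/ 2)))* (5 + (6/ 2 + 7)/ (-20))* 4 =-123165/ 1276864 -1035* sqrt(14)/ 319216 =-0.11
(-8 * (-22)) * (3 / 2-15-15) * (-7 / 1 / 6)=5852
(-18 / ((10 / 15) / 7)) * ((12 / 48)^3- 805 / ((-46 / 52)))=-11007549 / 64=-171992.95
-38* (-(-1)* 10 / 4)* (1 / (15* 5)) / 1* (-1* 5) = 19 / 3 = 6.33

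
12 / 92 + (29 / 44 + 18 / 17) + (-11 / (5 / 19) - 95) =-11608541 / 86020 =-134.95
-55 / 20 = -2.75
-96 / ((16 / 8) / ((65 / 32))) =-195 / 2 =-97.50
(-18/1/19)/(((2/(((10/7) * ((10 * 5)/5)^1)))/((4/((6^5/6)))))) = -25/1197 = -0.02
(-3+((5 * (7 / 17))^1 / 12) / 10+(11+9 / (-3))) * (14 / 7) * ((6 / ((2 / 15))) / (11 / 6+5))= 92115 / 1394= 66.08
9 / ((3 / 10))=30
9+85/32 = 373/32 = 11.66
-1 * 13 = -13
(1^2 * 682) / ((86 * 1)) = 341 / 43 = 7.93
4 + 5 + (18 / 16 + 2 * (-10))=-79 / 8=-9.88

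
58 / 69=0.84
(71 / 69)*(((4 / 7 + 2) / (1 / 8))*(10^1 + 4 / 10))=220.14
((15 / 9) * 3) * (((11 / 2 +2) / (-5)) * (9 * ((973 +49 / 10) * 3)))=-792099 / 4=-198024.75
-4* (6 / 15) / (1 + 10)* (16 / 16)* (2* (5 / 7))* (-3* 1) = 48 / 77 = 0.62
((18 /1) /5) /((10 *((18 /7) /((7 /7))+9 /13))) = 91 /825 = 0.11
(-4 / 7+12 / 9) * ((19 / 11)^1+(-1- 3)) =-1.73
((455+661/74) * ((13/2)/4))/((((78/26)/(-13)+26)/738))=2140915491/99160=21590.52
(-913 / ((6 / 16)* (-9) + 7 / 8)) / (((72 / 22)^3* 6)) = 1215203 / 699840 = 1.74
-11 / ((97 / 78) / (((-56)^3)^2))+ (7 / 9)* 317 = -238154043143989 / 873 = -272799591230.23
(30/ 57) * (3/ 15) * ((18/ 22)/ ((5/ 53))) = 954/ 1045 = 0.91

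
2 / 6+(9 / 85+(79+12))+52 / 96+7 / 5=63499 / 680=93.38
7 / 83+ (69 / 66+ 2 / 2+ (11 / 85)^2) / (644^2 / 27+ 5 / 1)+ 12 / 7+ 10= 452049517054419 / 38313316106450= 11.80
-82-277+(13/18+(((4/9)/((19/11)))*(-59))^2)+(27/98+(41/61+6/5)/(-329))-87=-4406433115727/20539317015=-214.54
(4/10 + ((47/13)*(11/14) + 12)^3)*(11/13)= 1083900924051/391856920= 2766.06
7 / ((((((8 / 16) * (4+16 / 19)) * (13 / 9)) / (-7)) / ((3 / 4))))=-25137 / 2392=-10.51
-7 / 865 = -0.01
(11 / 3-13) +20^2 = 1172 / 3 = 390.67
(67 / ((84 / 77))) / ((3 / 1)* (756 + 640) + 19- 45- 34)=0.01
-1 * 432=-432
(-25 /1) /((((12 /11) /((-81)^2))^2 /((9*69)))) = -8984926840725 /16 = -561557927545.31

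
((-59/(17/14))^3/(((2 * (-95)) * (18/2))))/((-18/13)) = -1831569922/37805535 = -48.45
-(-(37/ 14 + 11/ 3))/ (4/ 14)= 22.08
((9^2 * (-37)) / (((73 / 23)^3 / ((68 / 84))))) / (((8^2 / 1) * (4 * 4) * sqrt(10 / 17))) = -206632161 * sqrt(170) / 27884738560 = -0.10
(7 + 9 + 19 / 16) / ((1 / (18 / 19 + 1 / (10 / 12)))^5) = 242897776704 / 309512375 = 784.78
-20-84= -104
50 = 50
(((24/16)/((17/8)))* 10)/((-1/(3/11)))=-360/187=-1.93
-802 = -802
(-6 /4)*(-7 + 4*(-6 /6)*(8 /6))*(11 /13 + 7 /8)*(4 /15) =6623 /780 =8.49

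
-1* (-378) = 378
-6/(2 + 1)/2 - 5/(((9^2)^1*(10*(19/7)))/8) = -1567/1539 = -1.02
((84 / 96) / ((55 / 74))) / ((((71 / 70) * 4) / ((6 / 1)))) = 5439 / 3124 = 1.74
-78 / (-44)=39 / 22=1.77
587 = 587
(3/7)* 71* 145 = 30885/7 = 4412.14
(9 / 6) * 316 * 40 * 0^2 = 0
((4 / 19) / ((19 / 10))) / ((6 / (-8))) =-160 / 1083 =-0.15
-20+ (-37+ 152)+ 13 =108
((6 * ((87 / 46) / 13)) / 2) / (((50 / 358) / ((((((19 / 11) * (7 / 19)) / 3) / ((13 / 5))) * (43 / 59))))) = 4687473 / 25226630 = 0.19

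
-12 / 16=-3 / 4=-0.75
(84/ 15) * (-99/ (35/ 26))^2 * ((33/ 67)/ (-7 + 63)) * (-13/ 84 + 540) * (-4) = -1652450030946/ 2872625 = -575240.43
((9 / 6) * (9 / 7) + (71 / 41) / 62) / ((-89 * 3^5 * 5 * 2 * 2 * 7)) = -17407 / 26938158660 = -0.00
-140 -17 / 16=-2257 / 16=-141.06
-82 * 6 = -492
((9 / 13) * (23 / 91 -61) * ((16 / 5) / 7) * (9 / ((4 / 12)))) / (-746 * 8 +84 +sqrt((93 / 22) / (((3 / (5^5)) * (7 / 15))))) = 537321600 * sqrt(14322) / 44139809350819 +2782208259072 / 31528435250585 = 0.09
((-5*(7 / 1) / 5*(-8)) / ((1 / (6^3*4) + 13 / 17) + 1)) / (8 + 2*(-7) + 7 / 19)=-15628032 / 2775259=-5.63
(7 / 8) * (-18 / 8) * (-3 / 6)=63 / 64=0.98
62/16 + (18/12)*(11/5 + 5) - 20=-5.32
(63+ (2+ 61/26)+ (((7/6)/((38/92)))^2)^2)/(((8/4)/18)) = 35952912017/30495114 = 1178.97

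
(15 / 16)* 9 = 135 / 16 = 8.44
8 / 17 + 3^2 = 161 / 17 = 9.47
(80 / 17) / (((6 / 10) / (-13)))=-5200 / 51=-101.96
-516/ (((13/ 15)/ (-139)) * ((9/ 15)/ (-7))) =-12551700/ 13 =-965515.38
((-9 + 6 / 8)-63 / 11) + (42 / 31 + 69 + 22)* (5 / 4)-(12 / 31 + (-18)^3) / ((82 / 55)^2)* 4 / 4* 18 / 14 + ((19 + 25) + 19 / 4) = 3523.33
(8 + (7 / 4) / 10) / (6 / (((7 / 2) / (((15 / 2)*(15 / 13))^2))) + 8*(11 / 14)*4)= 386841 / 7264760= 0.05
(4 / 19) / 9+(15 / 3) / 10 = 179 / 342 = 0.52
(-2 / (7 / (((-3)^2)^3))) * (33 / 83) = -48114 / 581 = -82.81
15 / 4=3.75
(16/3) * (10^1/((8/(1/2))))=10/3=3.33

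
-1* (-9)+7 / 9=88 / 9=9.78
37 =37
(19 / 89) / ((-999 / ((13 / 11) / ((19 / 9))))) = -13 / 108669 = -0.00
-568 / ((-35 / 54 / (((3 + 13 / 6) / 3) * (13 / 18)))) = 114452 / 105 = 1090.02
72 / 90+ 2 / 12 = 29 / 30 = 0.97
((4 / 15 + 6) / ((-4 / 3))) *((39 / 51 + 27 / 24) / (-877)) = 12079 / 1192720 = 0.01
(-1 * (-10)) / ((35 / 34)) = 68 / 7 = 9.71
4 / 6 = 0.67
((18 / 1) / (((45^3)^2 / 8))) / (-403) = -16 / 371824171875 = -0.00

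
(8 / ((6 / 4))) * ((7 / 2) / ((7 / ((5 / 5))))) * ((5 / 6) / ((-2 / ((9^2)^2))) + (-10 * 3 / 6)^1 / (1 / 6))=-7370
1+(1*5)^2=26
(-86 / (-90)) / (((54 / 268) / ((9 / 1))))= 5762 / 135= 42.68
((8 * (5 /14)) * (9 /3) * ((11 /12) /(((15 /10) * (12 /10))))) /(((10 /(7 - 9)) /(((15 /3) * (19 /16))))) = -5225 /1008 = -5.18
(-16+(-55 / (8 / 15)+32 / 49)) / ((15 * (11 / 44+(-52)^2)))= -46441 / 15900990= -0.00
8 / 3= 2.67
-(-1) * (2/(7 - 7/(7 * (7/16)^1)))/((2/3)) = 7/11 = 0.64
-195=-195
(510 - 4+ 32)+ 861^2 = 741859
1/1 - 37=-36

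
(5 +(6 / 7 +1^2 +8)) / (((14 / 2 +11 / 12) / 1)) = 1248 / 665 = 1.88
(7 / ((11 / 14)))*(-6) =-588 / 11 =-53.45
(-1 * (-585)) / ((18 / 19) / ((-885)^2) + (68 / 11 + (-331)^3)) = -818470125 / 50737711309781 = -0.00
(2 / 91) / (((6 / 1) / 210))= 10 / 13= 0.77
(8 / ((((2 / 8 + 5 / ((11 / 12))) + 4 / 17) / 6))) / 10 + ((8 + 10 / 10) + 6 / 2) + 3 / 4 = 401591 / 29620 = 13.56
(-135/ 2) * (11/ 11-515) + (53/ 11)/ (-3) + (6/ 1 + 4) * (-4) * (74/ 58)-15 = 33138383/ 957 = 34627.36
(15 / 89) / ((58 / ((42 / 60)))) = 21 / 10324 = 0.00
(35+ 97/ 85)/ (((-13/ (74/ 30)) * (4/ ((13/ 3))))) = -9472/ 1275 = -7.43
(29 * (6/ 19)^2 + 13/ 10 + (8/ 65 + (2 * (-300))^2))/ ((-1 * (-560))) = 3379000501/ 5256160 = 642.86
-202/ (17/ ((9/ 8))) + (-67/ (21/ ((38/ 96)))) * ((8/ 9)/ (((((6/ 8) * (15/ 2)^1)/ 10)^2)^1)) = -52827835/ 3123036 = -16.92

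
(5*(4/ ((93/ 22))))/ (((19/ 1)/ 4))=1760/ 1767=1.00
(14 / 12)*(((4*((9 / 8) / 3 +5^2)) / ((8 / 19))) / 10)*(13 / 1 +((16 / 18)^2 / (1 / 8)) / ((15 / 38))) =951741749 / 1166400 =815.97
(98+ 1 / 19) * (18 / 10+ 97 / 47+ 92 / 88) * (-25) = -236424015 / 19646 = -12034.21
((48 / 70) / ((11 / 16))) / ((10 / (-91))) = -2496 / 275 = -9.08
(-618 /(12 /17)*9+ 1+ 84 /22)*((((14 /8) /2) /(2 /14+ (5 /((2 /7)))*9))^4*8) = -998711419643 /16702519666483904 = -0.00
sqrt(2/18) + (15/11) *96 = 4331/33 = 131.24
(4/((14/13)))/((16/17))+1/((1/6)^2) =2237/56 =39.95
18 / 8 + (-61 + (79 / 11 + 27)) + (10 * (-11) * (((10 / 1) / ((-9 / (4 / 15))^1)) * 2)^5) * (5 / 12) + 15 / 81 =-39838869541 / 1894055724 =-21.03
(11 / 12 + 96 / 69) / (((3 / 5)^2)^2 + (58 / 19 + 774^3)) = 7564375 / 1519727021089764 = 0.00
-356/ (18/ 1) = -178/ 9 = -19.78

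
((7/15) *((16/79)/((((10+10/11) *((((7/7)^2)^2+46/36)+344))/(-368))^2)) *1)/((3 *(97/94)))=20382208/70347297875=0.00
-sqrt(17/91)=-0.43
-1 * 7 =-7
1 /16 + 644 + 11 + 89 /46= 241775 /368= 657.00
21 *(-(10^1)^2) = -2100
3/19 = 0.16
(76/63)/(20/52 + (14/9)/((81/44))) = 80028/81571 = 0.98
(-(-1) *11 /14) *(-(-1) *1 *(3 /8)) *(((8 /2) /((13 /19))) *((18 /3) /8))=1.29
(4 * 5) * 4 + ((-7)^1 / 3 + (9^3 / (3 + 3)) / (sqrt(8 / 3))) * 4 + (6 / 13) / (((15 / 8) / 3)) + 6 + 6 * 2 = 17434 / 195 + 243 * sqrt(6) / 2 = 387.02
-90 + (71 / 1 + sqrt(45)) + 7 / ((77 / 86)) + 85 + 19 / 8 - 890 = -71615 / 88 + 3 * sqrt(5) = -807.10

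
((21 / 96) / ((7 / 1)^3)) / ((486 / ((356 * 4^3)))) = 356 / 11907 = 0.03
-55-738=-793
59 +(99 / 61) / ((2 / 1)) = 7297 / 122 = 59.81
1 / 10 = 0.10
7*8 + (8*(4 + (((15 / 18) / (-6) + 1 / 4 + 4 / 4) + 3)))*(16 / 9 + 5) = 40160 / 81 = 495.80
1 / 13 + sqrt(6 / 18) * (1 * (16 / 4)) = 1 / 13 + 4 * sqrt(3) / 3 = 2.39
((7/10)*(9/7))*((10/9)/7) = 1/7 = 0.14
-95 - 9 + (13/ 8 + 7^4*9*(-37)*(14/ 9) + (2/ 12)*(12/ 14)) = -69653933/ 56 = -1243820.23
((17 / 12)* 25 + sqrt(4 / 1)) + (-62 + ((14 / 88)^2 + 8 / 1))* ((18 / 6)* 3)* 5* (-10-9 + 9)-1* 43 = 70517911 / 2904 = 24283.03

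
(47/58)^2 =2209/3364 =0.66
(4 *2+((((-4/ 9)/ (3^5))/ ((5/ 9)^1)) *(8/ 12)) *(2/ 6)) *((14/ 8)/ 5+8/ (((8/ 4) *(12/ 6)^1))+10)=5401396/ 54675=98.79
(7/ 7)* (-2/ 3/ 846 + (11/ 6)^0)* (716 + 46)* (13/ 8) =523367/ 423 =1237.27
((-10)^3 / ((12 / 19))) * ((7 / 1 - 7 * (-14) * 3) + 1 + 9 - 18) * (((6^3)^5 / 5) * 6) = -261751980913459200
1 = 1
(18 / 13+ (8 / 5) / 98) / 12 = 2231 / 19110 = 0.12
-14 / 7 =-2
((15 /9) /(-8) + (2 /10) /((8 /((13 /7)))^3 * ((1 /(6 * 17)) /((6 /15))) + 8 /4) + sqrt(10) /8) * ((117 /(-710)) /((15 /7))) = 382255601 /31496594000 - 273 * sqrt(10) /28400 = -0.02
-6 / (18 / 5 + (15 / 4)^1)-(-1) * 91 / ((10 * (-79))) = -36059 / 38710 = -0.93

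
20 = 20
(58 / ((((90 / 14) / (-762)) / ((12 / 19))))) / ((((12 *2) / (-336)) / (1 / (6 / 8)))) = 23099776 / 285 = 81051.85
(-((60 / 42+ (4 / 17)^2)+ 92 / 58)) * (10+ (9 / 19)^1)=-35843084 / 1114673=-32.16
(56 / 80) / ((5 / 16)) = 56 / 25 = 2.24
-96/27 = -32/9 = -3.56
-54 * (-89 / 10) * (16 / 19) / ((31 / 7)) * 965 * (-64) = -3324367872 / 589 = -5644088.07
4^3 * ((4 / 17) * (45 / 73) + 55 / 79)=53.84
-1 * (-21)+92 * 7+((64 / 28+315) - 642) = 2382 / 7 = 340.29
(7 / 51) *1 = 7 / 51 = 0.14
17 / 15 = 1.13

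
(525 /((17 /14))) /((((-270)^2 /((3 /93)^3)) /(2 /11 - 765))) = -412237 /2707465662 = -0.00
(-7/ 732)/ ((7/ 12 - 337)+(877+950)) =-7/ 1091107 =-0.00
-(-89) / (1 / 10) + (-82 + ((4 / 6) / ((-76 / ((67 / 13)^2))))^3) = 5778022511399399 / 7151129913096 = 807.99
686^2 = 470596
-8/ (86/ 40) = -160/ 43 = -3.72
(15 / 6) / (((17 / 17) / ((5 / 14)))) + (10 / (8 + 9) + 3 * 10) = 14985 / 476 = 31.48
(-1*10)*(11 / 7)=-15.71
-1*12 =-12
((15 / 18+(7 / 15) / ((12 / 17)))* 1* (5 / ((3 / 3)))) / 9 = 269 / 324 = 0.83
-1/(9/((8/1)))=-8/9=-0.89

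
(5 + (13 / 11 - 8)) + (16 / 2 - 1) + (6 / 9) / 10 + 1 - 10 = -619 / 165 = -3.75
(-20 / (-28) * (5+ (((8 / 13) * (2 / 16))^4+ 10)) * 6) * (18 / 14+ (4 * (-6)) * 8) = -17158060800 / 1399489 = -12260.23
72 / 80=9 / 10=0.90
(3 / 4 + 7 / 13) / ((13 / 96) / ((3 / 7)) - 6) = -4824 / 21281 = -0.23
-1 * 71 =-71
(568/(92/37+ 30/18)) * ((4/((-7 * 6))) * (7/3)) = -42032/1383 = -30.39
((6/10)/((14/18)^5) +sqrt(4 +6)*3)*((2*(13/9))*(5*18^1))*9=82904796/16807 +7020*sqrt(10)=27131.94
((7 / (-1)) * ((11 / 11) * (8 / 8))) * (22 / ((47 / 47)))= -154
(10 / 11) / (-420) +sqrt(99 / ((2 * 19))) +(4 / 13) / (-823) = -12547 / 4942938 +3 * sqrt(418) / 38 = 1.61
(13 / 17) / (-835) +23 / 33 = 326056 / 468435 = 0.70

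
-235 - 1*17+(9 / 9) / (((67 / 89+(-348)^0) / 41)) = -35663 / 156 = -228.61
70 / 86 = 0.81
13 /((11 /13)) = 169 /11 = 15.36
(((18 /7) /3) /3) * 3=6 /7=0.86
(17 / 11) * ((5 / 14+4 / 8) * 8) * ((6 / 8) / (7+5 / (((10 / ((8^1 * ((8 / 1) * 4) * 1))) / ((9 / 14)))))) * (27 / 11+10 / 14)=149328 / 529375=0.28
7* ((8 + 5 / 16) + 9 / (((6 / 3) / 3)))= 2443 / 16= 152.69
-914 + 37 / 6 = -5447 / 6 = -907.83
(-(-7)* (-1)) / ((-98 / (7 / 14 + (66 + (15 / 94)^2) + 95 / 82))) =24520289 / 5071864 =4.83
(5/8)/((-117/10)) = -25/468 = -0.05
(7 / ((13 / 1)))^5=16807 / 371293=0.05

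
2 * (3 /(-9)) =-2 /3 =-0.67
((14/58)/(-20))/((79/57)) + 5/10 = 22511/45820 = 0.49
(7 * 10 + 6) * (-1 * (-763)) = 57988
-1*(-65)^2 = -4225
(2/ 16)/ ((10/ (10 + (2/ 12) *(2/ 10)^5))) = 0.13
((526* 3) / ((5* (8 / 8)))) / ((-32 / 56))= -5523 / 10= -552.30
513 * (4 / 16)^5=513 / 1024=0.50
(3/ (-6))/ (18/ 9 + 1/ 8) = -4/ 17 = -0.24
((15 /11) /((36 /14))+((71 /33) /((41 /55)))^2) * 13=38337715 /332838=115.18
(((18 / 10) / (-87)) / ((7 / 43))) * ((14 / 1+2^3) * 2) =-5676 / 1015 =-5.59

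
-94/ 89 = -1.06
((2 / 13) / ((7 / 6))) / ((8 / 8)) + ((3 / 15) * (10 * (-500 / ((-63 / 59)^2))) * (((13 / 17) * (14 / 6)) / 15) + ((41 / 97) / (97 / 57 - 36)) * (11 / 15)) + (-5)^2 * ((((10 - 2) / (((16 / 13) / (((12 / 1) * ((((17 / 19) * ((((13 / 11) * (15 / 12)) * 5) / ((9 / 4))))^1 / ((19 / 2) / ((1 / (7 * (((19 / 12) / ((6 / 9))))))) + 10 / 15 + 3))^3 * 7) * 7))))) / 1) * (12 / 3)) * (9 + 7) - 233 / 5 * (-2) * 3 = 8121688708702429765234881442709 / 38289492808878941573597371575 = 212.1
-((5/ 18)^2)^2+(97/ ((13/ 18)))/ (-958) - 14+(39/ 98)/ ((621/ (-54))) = -10447013361205/ 736703617104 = -14.18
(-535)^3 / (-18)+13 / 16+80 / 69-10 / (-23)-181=28175397499 / 3312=8507064.46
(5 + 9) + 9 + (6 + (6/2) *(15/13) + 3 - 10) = 331/13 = 25.46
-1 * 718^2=-515524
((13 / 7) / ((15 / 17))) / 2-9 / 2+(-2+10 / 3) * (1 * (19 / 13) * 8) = 16574 / 1365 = 12.14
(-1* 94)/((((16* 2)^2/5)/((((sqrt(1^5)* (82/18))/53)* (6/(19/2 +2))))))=-9635/468096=-0.02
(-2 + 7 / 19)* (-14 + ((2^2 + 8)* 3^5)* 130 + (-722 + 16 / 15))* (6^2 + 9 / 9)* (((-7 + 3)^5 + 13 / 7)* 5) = 15524983089720 / 133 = 116729196163.31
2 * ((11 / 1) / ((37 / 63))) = 1386 / 37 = 37.46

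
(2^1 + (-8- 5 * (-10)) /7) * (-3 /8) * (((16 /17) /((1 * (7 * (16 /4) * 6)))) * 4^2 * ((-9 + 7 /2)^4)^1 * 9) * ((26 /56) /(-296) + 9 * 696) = -6840921907611 /493136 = -13872282.51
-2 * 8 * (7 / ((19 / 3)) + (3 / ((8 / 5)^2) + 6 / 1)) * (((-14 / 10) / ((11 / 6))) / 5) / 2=3843 / 380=10.11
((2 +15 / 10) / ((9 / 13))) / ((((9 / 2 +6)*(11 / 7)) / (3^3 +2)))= 2639 / 297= 8.89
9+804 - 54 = 759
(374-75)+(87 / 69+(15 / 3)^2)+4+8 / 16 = 15169 / 46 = 329.76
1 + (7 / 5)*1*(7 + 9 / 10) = 603 / 50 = 12.06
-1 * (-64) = 64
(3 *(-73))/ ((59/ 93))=-20367/ 59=-345.20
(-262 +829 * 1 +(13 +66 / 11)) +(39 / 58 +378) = 55951 / 58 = 964.67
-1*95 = -95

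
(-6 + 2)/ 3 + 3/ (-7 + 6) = -13/ 3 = -4.33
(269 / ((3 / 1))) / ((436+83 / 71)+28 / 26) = 248287 / 1213503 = 0.20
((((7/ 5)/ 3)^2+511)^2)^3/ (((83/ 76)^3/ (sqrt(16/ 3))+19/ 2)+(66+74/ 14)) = 9421970247567789943928057814494769115889139712/ 42640220235721194660900146484375 - 113936250412408748812408403767636305643569152 * sqrt(3)/ 127920660707163583982700439453125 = 219421688513787.84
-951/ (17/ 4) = -3804/ 17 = -223.76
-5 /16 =-0.31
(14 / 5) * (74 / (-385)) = -148 / 275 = -0.54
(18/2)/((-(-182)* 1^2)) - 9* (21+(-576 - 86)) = 1049967/182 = 5769.05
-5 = -5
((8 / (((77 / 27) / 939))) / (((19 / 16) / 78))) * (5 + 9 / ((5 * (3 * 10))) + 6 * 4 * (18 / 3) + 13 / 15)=948752258688 / 36575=25939911.38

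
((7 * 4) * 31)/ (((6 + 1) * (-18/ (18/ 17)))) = -124/ 17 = -7.29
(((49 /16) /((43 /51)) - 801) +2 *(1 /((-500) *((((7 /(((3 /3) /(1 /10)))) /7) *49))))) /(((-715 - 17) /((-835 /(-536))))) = 112227709571 /66134853120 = 1.70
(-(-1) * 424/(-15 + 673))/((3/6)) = 424/329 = 1.29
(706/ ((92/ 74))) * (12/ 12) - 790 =-5109/ 23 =-222.13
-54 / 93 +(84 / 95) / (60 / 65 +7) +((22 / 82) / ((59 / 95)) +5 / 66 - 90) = -4356703548137 / 48428646090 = -89.96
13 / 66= 0.20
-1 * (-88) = 88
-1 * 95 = -95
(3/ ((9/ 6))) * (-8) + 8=-8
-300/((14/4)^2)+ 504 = 23496/49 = 479.51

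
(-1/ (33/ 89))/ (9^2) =-89/ 2673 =-0.03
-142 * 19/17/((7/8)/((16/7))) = -345344/833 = -414.58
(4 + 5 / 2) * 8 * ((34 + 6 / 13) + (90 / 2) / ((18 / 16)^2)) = 32768 / 9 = 3640.89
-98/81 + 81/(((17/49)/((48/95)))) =15273202/130815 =116.75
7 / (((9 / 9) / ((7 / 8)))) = 6.12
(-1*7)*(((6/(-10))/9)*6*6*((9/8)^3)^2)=11160261/327680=34.06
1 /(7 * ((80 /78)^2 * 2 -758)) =-1521 /8048026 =-0.00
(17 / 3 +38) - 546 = -1507 / 3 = -502.33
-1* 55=-55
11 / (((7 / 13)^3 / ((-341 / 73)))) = -8240947 / 25039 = -329.12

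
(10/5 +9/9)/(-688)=-0.00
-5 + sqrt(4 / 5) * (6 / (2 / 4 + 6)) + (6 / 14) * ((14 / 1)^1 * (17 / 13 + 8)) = 24 * sqrt(5) / 65 + 661 / 13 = 51.67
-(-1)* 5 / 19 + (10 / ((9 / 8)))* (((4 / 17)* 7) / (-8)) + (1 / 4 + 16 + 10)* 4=300680 / 2907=103.43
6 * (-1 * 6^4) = -7776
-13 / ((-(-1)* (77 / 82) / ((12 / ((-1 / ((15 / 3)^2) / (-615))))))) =-2554246.75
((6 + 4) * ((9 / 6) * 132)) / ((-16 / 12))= -1485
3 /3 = 1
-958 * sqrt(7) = -2534.63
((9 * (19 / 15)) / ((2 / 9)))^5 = 35529314273793 / 100000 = 355293142.74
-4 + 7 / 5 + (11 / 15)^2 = -464 / 225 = -2.06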